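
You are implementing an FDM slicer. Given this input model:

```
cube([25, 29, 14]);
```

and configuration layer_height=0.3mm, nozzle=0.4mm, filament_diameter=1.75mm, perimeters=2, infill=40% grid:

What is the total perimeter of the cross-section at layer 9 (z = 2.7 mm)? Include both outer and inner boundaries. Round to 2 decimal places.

108.00 mm

At z = 2.7 mm: the 25×29 cube contributes its full rectangle (perimeter 108.00 mm). Overall, the cross-section is a single solid region. Total boundary length (outer) = 108.00 mm.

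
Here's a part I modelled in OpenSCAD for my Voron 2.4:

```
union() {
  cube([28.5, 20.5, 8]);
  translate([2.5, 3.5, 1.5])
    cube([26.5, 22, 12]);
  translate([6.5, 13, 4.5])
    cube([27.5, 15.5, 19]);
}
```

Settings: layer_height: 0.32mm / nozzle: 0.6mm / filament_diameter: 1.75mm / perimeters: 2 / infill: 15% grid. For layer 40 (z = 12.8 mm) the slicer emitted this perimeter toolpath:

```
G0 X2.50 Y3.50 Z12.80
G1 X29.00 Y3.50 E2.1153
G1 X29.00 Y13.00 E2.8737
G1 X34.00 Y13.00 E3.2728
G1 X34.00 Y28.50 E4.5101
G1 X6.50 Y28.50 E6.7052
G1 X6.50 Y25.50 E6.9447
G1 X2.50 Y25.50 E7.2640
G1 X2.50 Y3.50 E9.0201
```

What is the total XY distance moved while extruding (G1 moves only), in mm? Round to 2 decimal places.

Sum the Euclidean lengths of each G1 segment: total = 113.00 mm.

113.00 mm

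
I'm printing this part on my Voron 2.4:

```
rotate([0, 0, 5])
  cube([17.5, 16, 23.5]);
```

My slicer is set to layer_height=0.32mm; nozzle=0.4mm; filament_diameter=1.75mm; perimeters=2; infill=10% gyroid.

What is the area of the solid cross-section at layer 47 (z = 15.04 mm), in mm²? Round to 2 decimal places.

At z = 15.04 mm: the cube is present — its section is the full 17.5×16 rectangle (area 280.00 mm²); (rotated 5° about Z; rotation is an isometry so areas/perimeters/island counts are preserved). Overall, the cross-section is a single solid region. Net area = 280.00 mm².

280.00 mm²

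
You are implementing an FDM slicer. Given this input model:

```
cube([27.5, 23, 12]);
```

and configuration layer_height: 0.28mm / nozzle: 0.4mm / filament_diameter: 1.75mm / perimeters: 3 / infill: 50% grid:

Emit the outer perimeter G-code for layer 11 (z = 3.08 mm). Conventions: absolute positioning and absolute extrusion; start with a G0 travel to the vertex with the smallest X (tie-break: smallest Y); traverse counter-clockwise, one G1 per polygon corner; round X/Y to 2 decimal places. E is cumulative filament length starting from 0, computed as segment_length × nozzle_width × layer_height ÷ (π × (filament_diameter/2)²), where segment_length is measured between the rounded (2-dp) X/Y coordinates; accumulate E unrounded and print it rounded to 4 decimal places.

G0 X0.00 Y0.00 Z3.08
G1 X27.50 Y0.00 E1.2805
G1 X27.50 Y23.00 E2.3515
G1 X0.00 Y23.00 E3.6320
G1 X0.00 Y0.00 E4.7030

At z = 3.08 mm: the 27.5×23 cube contributes its full rectangle. The outline is a single polygon with 4 vertices. Extrusion per mm of travel: 0.4 × 0.28 / (π × 0.875²) = 0.046564. Accumulating E over each segment gives final E = 4.7030.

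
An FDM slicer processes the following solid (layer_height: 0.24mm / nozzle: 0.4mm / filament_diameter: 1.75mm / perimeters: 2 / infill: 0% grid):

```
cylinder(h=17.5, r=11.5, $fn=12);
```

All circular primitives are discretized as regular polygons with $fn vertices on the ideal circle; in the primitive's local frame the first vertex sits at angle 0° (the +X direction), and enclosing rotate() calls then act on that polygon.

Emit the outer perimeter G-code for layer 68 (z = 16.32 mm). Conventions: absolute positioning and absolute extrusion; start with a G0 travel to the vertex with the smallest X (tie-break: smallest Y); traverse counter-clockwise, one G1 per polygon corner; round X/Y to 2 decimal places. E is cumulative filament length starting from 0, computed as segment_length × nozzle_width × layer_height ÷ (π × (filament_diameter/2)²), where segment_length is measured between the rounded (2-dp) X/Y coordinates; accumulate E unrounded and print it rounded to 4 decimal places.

At z = 16.32 mm: the r=11.5 cylinder gives a regular 12-gon of circumradius 11.5 (constant along its height). The outline is a single polygon with 12 vertices. Extrusion per mm of travel: 0.4 × 0.24 / (π × 0.875²) = 0.039912. Accumulating E over each segment gives final E = 2.8512.

G0 X-11.50 Y0.00 Z16.32
G1 X-9.96 Y-5.75 E0.2376
G1 X-5.75 Y-9.96 E0.4752
G1 X0.00 Y-11.50 E0.7128
G1 X5.75 Y-9.96 E0.9504
G1 X9.96 Y-5.75 E1.1880
G1 X11.50 Y0.00 E1.4256
G1 X9.96 Y5.75 E1.6632
G1 X5.75 Y9.96 E1.9008
G1 X0.00 Y11.50 E2.1384
G1 X-5.75 Y9.96 E2.3760
G1 X-9.96 Y5.75 E2.6136
G1 X-11.50 Y0.00 E2.8512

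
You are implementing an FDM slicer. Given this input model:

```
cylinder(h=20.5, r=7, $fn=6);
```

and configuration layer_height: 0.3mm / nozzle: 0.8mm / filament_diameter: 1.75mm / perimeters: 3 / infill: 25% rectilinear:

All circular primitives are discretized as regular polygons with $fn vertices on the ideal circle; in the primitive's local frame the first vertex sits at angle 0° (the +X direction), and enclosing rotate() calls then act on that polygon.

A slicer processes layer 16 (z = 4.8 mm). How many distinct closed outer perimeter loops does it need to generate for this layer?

1

At z = 4.8 mm: the cylinder: section is a regular 6-gon, circumradius r=7. The result has 1 disconnected region.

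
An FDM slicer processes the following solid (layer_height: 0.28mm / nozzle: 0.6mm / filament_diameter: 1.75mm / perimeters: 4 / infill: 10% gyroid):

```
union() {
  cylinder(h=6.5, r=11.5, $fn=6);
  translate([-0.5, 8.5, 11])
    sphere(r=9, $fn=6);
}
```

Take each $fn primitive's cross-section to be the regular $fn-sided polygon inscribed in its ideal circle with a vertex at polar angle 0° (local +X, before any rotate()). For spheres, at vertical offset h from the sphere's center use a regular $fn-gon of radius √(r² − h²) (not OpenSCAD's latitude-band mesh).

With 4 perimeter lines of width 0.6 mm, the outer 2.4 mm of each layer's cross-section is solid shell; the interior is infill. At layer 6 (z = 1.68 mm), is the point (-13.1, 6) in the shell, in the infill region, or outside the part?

outside

At z = 1.68 mm: the r=11.5 cylinder gives a regular 6-gon of circumradius 11.5 (constant along its height); the sphere at (-0.5, 8.5) is not intersected at this z (|z−center|=9.320 > r=9); Merging all regions: only the r=11.5 cylinder is present, so the union is just that shape — 1 connected region. Overall, the cross-section is a single solid region. The nearest boundary edge runs (-5.75, 9.96)→(-11.50, 0.00); distance from the point to it = 4.39 mm. The point is not inside any of the regions above, so it lies outside the cross-section (4.39 mm from the nearest boundary).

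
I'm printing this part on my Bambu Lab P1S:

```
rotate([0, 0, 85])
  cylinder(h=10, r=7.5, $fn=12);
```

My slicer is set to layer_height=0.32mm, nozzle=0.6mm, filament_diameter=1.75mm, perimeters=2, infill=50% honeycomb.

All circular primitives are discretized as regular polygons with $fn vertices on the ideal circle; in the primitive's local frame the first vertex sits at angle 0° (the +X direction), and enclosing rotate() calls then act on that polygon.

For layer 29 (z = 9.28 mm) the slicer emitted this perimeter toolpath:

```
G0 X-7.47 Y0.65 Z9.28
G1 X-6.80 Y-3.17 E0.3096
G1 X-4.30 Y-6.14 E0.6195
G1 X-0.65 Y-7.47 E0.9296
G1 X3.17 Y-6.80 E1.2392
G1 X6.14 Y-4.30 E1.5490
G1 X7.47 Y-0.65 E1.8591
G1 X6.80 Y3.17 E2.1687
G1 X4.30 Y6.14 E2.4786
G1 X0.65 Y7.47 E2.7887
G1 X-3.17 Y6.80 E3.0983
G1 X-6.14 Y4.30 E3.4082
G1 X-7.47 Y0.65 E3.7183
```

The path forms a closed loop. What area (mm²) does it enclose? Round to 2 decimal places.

168.70 mm²

Apply the shoelace formula to the sequence of (X, Y) vertices; enclosed area = 168.70 mm².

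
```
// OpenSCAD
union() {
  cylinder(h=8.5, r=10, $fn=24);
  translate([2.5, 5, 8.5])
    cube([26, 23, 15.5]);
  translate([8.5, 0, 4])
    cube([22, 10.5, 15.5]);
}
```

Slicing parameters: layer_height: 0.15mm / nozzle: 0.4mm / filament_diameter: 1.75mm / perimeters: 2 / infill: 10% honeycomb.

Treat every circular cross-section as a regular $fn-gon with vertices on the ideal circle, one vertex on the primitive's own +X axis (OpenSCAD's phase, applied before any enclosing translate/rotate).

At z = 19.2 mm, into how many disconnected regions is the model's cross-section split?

At z = 19.2 mm: the cylinder is absent (z outside [0, 8.5]); the 26×23 cube at (2.5, 5) contributes its full rectangle; the 22×10.5 cube at (8.5, 0) contributes its full rectangle; Combining (union): the regions partially overlap (shared area 110.00 mm²), so overlapping operands fuse into one piece — 1 connected region. The result has 1 disconnected region.

1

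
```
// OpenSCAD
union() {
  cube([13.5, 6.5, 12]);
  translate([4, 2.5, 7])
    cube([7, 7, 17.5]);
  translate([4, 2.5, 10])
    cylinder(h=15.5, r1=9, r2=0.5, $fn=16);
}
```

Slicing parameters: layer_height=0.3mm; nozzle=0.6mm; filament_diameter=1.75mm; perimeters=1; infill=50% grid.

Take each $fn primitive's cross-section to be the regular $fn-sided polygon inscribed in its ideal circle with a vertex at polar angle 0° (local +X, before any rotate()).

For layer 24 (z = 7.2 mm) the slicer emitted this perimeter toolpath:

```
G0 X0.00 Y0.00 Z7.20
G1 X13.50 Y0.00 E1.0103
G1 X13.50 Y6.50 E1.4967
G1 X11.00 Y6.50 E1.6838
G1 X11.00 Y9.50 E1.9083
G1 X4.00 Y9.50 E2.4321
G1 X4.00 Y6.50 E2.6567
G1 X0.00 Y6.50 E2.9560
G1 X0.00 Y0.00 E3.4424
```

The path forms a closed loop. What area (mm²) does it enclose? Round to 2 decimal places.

Apply the shoelace formula to the sequence of (X, Y) vertices; enclosed area = 108.75 mm².

108.75 mm²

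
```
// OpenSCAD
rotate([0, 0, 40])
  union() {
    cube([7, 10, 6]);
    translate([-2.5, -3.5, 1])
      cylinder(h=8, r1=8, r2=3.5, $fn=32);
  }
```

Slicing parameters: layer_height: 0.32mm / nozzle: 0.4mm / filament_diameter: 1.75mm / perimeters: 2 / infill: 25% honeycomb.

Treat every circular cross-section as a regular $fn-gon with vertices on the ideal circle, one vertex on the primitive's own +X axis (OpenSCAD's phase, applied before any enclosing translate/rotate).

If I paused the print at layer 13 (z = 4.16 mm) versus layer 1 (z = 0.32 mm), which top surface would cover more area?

layer 13 (z = 4.16 mm)

Layer 13 (z = 4.16): the 7×10 cube contributes its full rectangle (area 70.00 mm²); the cone at (-2.5, -3.5): at t=0.395 of its height the radius interpolates to r₁+(r₂−r₁)t = 6.223, giving a regular 32-gon of that circumradius (area = (32/2)·6.223²·sin(360°/32) = 120.86 mm²); Merging all regions: the regions partially overlap — summed areas 190.86 mm² minus the doubly-counted overlap 3.39 mm² gives 187.47 mm² — area = 187.47 mm²; (whole slice rotated 40° about Z — lengths, areas and connectivity unchanged). So its area = 187.47 mm². Layer 1 (z = 0.32): the 7×10 cube contributes its full rectangle (area 70.00 mm²); the cone at (-2.5, -3.5) is absent (z outside [1, 9]); Merging all regions: only the 7×10 cube is present, so the union is just that shape — area = 70.00 mm²; (whole slice rotated 40° about Z — lengths, areas and connectivity unchanged). So its area = 70.00 mm². Layer 13 is larger (187.47 vs 70.00 mm²).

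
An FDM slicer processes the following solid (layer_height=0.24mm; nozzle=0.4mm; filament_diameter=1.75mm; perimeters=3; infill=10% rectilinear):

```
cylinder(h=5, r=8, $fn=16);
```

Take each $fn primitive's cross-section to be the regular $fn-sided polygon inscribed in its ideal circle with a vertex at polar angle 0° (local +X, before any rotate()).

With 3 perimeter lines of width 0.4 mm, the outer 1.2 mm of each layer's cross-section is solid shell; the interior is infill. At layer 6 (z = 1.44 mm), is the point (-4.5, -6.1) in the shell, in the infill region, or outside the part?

shell

At z = 1.44 mm: the r=8 cylinder contributes a regular 16-gon of circumradius 8. Overall, the cross-section is a single solid region. The nearest boundary edge runs (-5.66, -5.66)→(-3.06, -7.39); distance from the point to it = 0.27 mm. The point is inside the cross-section, 0.27 mm from the nearest boundary — within the 1.2 mm shell band (3 × 0.4).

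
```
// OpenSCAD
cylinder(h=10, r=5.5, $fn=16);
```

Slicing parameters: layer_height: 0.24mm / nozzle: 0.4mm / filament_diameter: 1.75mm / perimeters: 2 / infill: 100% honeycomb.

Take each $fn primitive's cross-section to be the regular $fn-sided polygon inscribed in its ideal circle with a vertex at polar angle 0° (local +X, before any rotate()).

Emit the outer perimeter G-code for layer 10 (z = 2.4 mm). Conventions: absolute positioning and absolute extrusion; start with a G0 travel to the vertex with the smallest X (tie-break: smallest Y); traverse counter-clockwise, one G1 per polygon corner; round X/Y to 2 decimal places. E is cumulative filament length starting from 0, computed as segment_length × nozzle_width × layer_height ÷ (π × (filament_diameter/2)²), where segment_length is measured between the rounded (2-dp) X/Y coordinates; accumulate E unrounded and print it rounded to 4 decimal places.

G0 X-5.50 Y0.00 Z2.40
G1 X-5.08 Y-2.10 E0.0855
G1 X-3.89 Y-3.89 E0.1713
G1 X-2.10 Y-5.08 E0.2571
G1 X0.00 Y-5.50 E0.3425
G1 X2.10 Y-5.08 E0.4280
G1 X3.89 Y-3.89 E0.5138
G1 X5.08 Y-2.10 E0.5996
G1 X5.50 Y0.00 E0.6851
G1 X5.08 Y2.10 E0.7705
G1 X3.89 Y3.89 E0.8563
G1 X2.10 Y5.08 E0.9421
G1 X0.00 Y5.50 E1.0276
G1 X-2.10 Y5.08 E1.1131
G1 X-3.89 Y3.89 E1.1989
G1 X-5.08 Y2.10 E1.2846
G1 X-5.50 Y0.00 E1.3701

At z = 2.4 mm: the cylinder: section is a regular 16-gon, circumradius r=5.5. The outline is a single polygon with 16 vertices. Extrusion per mm of travel: 0.4 × 0.24 / (π × 0.875²) = 0.039912. Accumulating E over each segment gives final E = 1.3701.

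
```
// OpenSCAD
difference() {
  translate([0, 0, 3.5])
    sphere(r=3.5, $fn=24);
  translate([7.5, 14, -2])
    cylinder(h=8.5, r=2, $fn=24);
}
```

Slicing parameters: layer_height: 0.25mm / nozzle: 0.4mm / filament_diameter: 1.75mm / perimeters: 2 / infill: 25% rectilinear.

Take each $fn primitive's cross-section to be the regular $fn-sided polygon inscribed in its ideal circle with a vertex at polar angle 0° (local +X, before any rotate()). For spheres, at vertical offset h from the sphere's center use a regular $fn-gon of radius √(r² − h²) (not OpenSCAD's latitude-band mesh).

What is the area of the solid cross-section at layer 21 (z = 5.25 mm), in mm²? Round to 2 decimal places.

At z = 5.25 mm: the r=3.5 sphere contributes a regular 24-gon of circumradius √(3.5²−1.75²) = 3.031 (area = (24/2)·3.031²·sin(360°/24) = 28.53 mm²); the cylinder at (7.5, 14): section is a regular 24-gon, circumradius r=2 (area = (24/2)·2.000²·sin(360°/24) = 12.42 mm²); After the difference (first − rest): starting from the r=3.5 sphere (28.53 mm²), the r=2 cylinder at (7.5, 14) misses the remaining region (no effect) — area = 28.53 mm². Overall, the cross-section is a single solid region. Net area = 28.53 mm².

28.53 mm²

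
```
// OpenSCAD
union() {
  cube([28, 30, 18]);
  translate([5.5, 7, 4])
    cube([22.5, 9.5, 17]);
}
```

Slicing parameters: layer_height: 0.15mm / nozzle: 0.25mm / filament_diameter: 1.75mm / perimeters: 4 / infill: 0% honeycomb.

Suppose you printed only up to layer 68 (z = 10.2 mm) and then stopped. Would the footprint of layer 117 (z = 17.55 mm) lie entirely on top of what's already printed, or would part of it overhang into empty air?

entirely on top

Compare the two slices. At z = 10.2: the cube is present — its section is the full 28×30 rectangle (area 840.00 mm²); the cube at (5.5, 7) (footprint 22.5×9.5) is included at this height (area 213.75 mm²); Taking the union: the 22.5×9.5 cube at (5.5, 7) lies entirely inside the 28×30 cube, so the union is just the 28×30 cube — area = 840.00 mm². At z = 17.55: the cube is present — its section is the full 28×30 rectangle (area 840.00 mm²); the 22.5×9.5 cube at (5.5, 7) contributes its full rectangle (area 213.75 mm²); Merging all regions: the 22.5×9.5 cube at (5.5, 7) lies entirely inside the 28×30 cube, so the union is just the 28×30 cube — area = 840.00 mm². Checking containment: the cross-section at z = 17.55 is a subset of the cross-section at z = 10.2.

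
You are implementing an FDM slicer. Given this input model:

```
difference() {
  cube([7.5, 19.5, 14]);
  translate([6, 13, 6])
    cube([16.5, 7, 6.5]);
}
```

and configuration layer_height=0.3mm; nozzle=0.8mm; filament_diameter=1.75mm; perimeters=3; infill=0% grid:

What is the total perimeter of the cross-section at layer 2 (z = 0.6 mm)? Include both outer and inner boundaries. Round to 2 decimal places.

At z = 0.6 mm: the cube (footprint 7.5×19.5) is included at this height (perimeter 54.00 mm); the cube at (6, 13) does not reach this height (z outside [6, 12.5]); Subtracting the remaining from the first: none of the subtracted shapes is present at this height, so the 7.5×19.5 cube is unchanged — boundary = 54.00 mm. Overall, the cross-section is a single solid region. Total boundary length (outer) = 54.00 mm.

54.00 mm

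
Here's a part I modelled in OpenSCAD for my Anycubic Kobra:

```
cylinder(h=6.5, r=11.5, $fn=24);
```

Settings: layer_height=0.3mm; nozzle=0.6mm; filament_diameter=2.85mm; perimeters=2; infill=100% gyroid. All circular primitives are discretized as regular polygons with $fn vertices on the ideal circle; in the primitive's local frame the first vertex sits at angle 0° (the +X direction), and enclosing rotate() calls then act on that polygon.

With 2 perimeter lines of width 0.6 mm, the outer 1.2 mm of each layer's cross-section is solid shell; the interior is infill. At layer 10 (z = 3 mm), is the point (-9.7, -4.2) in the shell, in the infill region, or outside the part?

At z = 3 mm: the r=11.5 cylinder gives a regular 24-gon of circumradius 11.5 (constant along its height). Overall, the cross-section is a single solid region. The nearest boundary edge runs (-11.11, -2.98)→(-9.96, -5.75); distance from the point to it = 0.83 mm. The point is inside the cross-section, 0.83 mm from the nearest boundary — within the 1.2 mm shell band (2 × 0.6).

shell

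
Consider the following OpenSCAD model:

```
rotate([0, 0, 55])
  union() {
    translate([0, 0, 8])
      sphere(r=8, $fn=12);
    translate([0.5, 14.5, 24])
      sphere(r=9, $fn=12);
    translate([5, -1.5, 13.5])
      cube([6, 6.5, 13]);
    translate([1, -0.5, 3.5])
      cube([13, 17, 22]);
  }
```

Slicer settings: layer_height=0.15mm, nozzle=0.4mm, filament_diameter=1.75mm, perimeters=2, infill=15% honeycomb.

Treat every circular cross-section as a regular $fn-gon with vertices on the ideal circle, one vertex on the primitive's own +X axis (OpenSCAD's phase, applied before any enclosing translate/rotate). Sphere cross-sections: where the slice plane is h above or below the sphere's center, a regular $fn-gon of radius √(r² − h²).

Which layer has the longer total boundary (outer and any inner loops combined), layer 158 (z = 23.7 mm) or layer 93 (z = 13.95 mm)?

Layer 158 (z = 23.7): the sphere is not intersected at this z (|z−center|=15.700 > r=8); the r=9 sphere at (0.5, 14.5) contributes a regular 12-gon of circumradius √(9²−0.3²) = 8.995 (perimeter = 2·12·8.995·sin(180°/12) = 55.87 mm); the cube at (5, -1.5) (footprint 6×6.5) is included at this height (perimeter 25.00 mm); the cube at (1, -0.5) is present — its section is the full 13×17 rectangle (perimeter 60.00 mm); Taking the union: the regions partially overlap (shared area 105.67 mm²), so the edge portions inside another operand are dropped and the merged outline is re-measured after clipping — boundary = 83.53 mm; (rotated 55° about Z; rotation is an isometry so areas/perimeters/island counts are preserved). So its perimeter = 83.53 mm. Layer 93 (z = 13.95): the sphere: section is a regular 12-gon, circumradius = √(r²−h²) = √(8²−5.95²) = 5.348 (perimeter = 2·12·5.348·sin(180°/12) = 33.22 mm); the sphere at (0.5, 14.5) is absent (|z−center|=10.050 > r=9); the cube at (5, -1.5) is present — its section is the full 6×6.5 rectangle (perimeter 25.00 mm); the cube at (1, -0.5) is present — its section is the full 13×17 rectangle (perimeter 60.00 mm); Taking the union: the regions partially overlap (shared area 51.46 mm²), so the edge portions inside another operand are dropped and the merged outline is re-measured after clipping — boundary = 76.23 mm; (whole slice rotated 55° about Z — lengths, areas and connectivity unchanged). So its perimeter = 76.23 mm. Layer 158 is larger (83.53 vs 76.23 mm).

layer 158 (z = 23.7 mm)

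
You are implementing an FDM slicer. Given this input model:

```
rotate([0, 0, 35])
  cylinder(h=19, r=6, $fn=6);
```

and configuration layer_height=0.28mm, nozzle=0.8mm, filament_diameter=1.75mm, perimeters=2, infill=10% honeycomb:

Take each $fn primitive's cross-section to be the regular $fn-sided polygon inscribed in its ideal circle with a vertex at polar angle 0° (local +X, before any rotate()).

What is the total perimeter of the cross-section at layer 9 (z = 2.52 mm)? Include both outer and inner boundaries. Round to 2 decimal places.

At z = 2.52 mm: the r=6 cylinder contributes a regular 6-gon of circumradius 6 (perimeter = 2·6·6.000·sin(180°/6) = 36.00 mm); (whole slice rotated 35° about Z — lengths, areas and connectivity unchanged). Overall, the cross-section is a single solid region. Total boundary length (outer) = 36.00 mm.

36.00 mm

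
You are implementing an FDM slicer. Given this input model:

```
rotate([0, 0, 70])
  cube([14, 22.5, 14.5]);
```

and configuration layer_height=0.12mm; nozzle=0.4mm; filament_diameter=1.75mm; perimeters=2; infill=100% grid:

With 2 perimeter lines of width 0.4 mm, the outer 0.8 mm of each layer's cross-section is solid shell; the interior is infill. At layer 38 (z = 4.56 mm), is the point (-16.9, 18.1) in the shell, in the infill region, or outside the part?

shell

At z = 4.56 mm: the 14×22.5 cube contributes its full rectangle; (rotated 70° about Z; rotation is an isometry so areas/perimeters/island counts are preserved). Overall, the cross-section is a single solid region. Undo the 70° rotation: the query point maps to (11.228, 22.071) in the un-rotated model frame. The nearest boundary edge runs (14.00, 22.50)→(0.00, 22.50); distance from the point to it = 0.43 mm. The point is inside the cross-section, 0.43 mm from the nearest boundary — within the 0.8 mm shell band (2 × 0.4).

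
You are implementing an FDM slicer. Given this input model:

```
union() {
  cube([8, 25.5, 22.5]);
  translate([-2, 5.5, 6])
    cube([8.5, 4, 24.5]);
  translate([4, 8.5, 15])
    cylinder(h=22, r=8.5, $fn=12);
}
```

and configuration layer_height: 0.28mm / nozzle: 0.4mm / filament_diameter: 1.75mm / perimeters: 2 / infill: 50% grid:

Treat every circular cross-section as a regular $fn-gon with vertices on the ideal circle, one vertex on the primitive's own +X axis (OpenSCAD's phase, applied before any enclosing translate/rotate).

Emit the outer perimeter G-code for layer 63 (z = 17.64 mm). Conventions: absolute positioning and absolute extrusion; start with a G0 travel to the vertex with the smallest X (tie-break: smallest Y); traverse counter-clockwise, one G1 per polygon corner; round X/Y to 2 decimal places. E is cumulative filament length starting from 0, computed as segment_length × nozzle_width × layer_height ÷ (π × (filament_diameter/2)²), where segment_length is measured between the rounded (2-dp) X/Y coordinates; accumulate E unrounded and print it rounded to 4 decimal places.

G0 X-4.50 Y8.50 Z17.64
G1 X-3.36 Y4.25 E0.2049
G1 X-0.25 Y1.14 E0.4097
G1 X0.00 Y1.07 E0.4218
G1 X0.00 Y0.00 E0.4716
G1 X8.00 Y0.00 E0.8441
G1 X8.00 Y1.07 E0.8939
G1 X8.25 Y1.14 E0.9060
G1 X11.36 Y4.25 E1.1108
G1 X12.50 Y8.50 E1.3157
G1 X11.36 Y12.75 E1.5206
G1 X8.25 Y15.86 E1.7254
G1 X8.00 Y15.93 E1.7375
G1 X8.00 Y25.50 E2.1831
G1 X0.00 Y25.50 E2.5556
G1 X0.00 Y15.93 E3.0013
G1 X-0.25 Y15.86 E3.0133
G1 X-3.36 Y12.75 E3.2181
G1 X-4.50 Y8.50 E3.4230

At z = 17.64 mm: the cube (footprint 8×25.5) is included at this height; the cube at (-2, 5.5) (footprint 8.5×4) is included at this height; the r=8.5 cylinder at (4, 8.5) gives a regular 12-gon of circumradius 8.5 (constant along its height); Taking the union: the regions partially overlap (shared area 161.43 mm²), so overlapping operands fuse into one piece — 1 connected region. The outline is a single polygon with 18 vertices. Extrusion per mm of travel: 0.4 × 0.28 / (π × 0.875²) = 0.046564. Accumulating E over each segment gives final E = 3.4230.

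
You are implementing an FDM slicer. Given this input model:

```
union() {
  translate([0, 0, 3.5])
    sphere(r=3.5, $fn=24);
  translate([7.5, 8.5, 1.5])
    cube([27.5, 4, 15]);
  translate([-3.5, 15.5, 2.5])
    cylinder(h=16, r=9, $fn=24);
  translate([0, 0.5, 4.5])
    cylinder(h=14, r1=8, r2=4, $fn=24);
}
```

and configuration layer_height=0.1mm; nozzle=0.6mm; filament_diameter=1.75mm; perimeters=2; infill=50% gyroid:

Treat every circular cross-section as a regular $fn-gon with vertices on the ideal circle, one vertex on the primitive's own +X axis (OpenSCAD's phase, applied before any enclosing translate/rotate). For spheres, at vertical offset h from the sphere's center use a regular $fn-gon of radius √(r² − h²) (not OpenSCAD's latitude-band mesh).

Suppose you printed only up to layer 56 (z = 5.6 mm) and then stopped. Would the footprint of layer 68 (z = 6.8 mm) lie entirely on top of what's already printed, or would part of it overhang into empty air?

entirely on top

Compare the two slices. At z = 5.6: the r=3.5 sphere contributes a regular 24-gon of circumradius √(3.5²−2.1²) = 2.800 (area = (24/2)·2.800²·sin(360°/24) = 24.35 mm²); the 27.5×4 cube at (7.5, 8.5) contributes its full rectangle (area 110.00 mm²); the cylinder at (-3.5, 15.5): section is a regular 24-gon, circumradius r=9 (area = (24/2)·9.000²·sin(360°/24) = 251.57 mm²); the cone at (0, 0.5) (r1=8→r2=4) has section circumradius 7.686 here — a regular 24-gon (area = (24/2)·7.686²·sin(360°/24) = 183.46 mm²); Taking the union: the regions partially overlap — summed areas 569.38 mm² minus the doubly-counted overlap 29.26 mm² gives 540.13 mm² — area = 540.13 mm². At z = 6.8: the sphere: section is a regular 24-gon, circumradius = √(r²−h²) = √(3.5²−3.3²) = 1.166 (area = (24/2)·1.166²·sin(360°/24) = 4.22 mm²); the cube at (7.5, 8.5) (footprint 27.5×4) is included at this height (area 110.00 mm²); the r=9 cylinder at (-3.5, 15.5) gives a regular 24-gon of circumradius 9 (constant along its height) (area = (24/2)·9.000²·sin(360°/24) = 251.57 mm²); the cone at (0, 0.5): at t=0.164 of its height the radius interpolates to r₁+(r₂−r₁)t = 7.343, giving a regular 24-gon of that circumradius (area = (24/2)·7.343²·sin(360°/24) = 167.46 mm²); Taking the union: the regions partially overlap — summed areas 533.25 mm² minus the doubly-counted overlap 7.16 mm² gives 526.09 mm² — area = 526.09 mm². Checking containment: the cross-section at z = 6.8 is a subset of the cross-section at z = 5.6.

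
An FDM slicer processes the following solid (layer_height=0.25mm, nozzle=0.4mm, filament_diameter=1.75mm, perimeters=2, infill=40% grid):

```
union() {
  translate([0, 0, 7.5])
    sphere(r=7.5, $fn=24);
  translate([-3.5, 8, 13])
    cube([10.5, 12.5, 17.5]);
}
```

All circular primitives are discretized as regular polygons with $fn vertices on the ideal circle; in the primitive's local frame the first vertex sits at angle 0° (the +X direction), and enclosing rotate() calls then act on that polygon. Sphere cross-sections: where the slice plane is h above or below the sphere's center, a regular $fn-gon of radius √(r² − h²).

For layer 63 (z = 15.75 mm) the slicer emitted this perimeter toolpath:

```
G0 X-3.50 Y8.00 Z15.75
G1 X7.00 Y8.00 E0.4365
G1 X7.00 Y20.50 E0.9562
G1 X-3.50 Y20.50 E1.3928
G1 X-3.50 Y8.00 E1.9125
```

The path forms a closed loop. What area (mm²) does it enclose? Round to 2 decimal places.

131.25 mm²

Apply the shoelace formula to the sequence of (X, Y) vertices; enclosed area = 131.25 mm².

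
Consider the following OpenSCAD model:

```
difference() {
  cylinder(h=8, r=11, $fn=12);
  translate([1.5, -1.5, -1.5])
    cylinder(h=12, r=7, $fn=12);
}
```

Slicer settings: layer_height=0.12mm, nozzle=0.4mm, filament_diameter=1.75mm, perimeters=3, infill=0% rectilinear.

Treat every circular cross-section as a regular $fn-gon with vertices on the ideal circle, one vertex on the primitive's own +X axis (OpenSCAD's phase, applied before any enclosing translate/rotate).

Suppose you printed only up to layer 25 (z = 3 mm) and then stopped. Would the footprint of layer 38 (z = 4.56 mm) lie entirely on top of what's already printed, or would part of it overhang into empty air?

Compare the two slices. At z = 3: the r=11 cylinder gives a regular 12-gon of circumradius 11 (constant along its height) (area = (12/2)·11.000²·sin(360°/12) = 363.00 mm²); the cylinder at (1.5, -1.5): section is a regular 12-gon, circumradius r=7 (area = (12/2)·7.000²·sin(360°/12) = 147.00 mm²); Subtracting the remaining from the first: starting from the r=11 cylinder (363.00 mm²), the r=7 cylinder at (1.5, -1.5) lies wholly inside it (removes its full 147.00 mm² and its 43.48 mm outline becomes a hole wall) — area = 216.00 mm². At z = 4.56: the cylinder: section is a regular 12-gon, circumradius r=11 (area = (12/2)·11.000²·sin(360°/12) = 363.00 mm²); the r=7 cylinder at (1.5, -1.5) gives a regular 12-gon of circumradius 7 (constant along its height) (area = (12/2)·7.000²·sin(360°/12) = 147.00 mm²); Subtracting the remaining from the first: starting from the r=11 cylinder (363.00 mm²), the r=7 cylinder at (1.5, -1.5) lies wholly inside it (removes its full 147.00 mm² and its 43.48 mm outline becomes a hole wall) — area = 216.00 mm². Checking containment: the cross-section at z = 4.56 is a subset of the cross-section at z = 3.

entirely on top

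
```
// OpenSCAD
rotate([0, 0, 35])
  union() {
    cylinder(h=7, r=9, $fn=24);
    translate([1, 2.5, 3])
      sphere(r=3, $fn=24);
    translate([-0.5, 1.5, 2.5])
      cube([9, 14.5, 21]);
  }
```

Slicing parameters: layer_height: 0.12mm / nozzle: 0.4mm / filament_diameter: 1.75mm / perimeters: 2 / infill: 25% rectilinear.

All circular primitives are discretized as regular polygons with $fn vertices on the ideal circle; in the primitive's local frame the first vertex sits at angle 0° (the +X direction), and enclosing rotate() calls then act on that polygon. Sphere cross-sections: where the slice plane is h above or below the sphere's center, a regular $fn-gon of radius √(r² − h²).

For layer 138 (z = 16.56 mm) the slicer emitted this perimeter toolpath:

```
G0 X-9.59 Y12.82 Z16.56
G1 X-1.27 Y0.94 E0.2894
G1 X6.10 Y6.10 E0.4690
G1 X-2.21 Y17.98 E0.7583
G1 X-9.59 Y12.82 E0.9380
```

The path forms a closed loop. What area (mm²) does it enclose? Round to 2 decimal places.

Apply the shoelace formula to the sequence of (X, Y) vertices; enclosed area = 130.52 mm².

130.52 mm²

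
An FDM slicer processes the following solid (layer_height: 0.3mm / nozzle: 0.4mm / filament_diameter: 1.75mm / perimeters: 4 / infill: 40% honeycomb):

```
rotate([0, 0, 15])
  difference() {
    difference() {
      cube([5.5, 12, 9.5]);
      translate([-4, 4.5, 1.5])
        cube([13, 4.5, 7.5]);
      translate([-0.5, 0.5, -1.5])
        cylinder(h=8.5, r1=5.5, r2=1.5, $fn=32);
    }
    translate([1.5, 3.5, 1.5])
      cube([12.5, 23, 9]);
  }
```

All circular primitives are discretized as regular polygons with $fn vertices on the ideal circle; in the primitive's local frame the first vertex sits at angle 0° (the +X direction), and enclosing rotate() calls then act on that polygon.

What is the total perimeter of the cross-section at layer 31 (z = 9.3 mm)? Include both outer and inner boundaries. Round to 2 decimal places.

At z = 9.3 mm: the cube is present — its section is the full 5.5×12 rectangle (perimeter 35.00 mm); the cube at (-4, 4.5) is absent (z outside [1.5, 9]); the cone at (-0.5, 0.5) is not intersected at this z (z outside [-1.5, 7]); After the difference (first − rest): none of the subtracted shapes is present at this height, so the 5.5×12 cube is unchanged — boundary = 35.00 mm; the cube at (1.5, 3.5) is present — its section is the full 12.5×23 rectangle (perimeter 71.00 mm); After the difference (first − rest): starting from that combined region, the 12.5×23 cube at (1.5, 3.5) partially overlaps it — only the 34.00 mm² overlap (of its 287.50 mm²) is removed, clipping the outline — boundary = 35.00 mm; (rotated 15° about Z; rotation is an isometry so areas/perimeters/island counts are preserved). Overall, the cross-section is a single solid region. Total boundary length (outer) = 35.00 mm.

35.00 mm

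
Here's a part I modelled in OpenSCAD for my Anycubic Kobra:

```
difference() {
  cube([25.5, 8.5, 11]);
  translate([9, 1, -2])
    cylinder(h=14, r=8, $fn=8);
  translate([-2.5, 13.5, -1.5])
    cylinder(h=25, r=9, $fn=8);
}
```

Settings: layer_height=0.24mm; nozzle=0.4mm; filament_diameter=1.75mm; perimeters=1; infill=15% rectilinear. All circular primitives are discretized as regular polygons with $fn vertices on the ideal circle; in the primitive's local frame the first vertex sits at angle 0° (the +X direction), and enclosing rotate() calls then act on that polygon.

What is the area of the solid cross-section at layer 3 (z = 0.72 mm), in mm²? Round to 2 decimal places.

102.51 mm²

At z = 0.72 mm: the 25.5×8.5 cube contributes its full rectangle (area 216.75 mm²); the r=8 cylinder at (9, 1) gives a regular 8-gon of circumradius 8 (constant along its height) (area = (8/2)·8.000²·sin(360°/8) = 181.02 mm²); the r=9 cylinder at (-2.5, 13.5) gives a regular 8-gon of circumradius 9 (constant along its height) (area = (8/2)·9.000²·sin(360°/8) = 229.10 mm²); Subtracting the remaining from the first: starting from the 25.5×8.5 cube (216.75 mm²), the r=8 cylinder at (9, 1) partially overlaps it — only the 105.49 mm² overlap (of its 181.02 mm²) is removed, clipping the outline; the r=9 cylinder at (-2.5, 13.5) partially overlaps it — only the 8.75 mm² overlap (of its 229.10 mm²) is removed, clipping the outline — area = 102.51 mm². Overall, the cross-section has 2 separate islands. Net area = 102.51 mm².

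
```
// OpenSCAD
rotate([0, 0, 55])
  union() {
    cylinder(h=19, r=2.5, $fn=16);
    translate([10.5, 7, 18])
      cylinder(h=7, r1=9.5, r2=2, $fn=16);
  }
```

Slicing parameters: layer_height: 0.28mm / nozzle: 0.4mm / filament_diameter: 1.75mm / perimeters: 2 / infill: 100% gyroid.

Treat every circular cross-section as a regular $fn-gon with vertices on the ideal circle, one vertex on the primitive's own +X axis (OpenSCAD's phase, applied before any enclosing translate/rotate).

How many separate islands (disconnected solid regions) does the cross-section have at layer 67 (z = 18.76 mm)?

At z = 18.76 mm: the r=2.5 cylinder gives a regular 16-gon of circumradius 2.5 (constant along its height); the cone at (10.5, 7) contributes a regular 16-gon of circumradius 8.686 (interpolated between r1=9.5 and r2=2 at t=0.109); Taking the union: the 2 present regions are separate (no shared area or edge), so areas and boundary lengths simply add and each stays a separate island — 2 connected regions; (whole slice rotated 55° about Z — lengths, areas and connectivity unchanged). Overall, the cross-section has 2 separate islands. Island count = 2.

2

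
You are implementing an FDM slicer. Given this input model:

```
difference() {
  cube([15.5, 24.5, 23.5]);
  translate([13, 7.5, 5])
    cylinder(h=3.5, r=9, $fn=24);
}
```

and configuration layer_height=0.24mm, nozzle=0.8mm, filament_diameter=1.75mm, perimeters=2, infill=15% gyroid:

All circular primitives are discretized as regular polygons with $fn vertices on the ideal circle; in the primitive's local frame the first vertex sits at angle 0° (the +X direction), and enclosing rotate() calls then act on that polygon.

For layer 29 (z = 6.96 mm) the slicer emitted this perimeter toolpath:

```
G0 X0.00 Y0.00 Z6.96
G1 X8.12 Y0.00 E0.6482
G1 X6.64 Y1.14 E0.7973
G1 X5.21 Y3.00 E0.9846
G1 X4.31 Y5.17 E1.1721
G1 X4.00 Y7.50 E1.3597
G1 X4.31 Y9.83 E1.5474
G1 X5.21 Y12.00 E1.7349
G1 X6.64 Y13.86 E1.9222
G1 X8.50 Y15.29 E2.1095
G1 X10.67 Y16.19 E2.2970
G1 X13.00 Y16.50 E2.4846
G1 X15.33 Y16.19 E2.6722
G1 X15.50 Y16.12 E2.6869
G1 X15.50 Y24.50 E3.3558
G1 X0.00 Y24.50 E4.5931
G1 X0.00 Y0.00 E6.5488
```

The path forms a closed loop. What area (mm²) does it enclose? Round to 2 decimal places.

Apply the shoelace formula to the sequence of (X, Y) vertices; enclosed area = 218.02 mm².

218.02 mm²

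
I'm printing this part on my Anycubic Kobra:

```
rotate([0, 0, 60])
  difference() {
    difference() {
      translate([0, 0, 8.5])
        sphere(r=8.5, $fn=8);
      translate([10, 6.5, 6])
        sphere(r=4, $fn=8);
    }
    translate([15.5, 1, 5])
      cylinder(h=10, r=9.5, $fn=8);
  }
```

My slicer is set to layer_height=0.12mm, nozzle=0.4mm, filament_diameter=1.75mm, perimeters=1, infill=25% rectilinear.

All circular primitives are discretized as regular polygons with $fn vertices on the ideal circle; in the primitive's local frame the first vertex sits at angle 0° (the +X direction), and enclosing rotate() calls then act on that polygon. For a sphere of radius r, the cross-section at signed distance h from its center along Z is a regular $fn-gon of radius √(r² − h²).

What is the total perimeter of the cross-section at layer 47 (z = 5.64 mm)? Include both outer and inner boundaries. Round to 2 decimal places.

49.01 mm

At z = 5.64 mm: the r=8.5 sphere slices to a regular 8-gon of circumradius 8.004 (√(r²−h²) with h=2.86 from center) (perimeter = 2·8·8.004·sin(180°/8) = 49.01 mm); the r=4 sphere at (10, 6.5) contributes a regular 8-gon of circumradius √(4²−0.36²) = 3.984 (perimeter = 2·8·3.984·sin(180°/8) = 24.39 mm); Taking the first minus the rest: starting from the r=8.5 sphere, the r=4 sphere at (10, 6.5) misses the remaining region (no effect) — boundary = 49.01 mm; the cylinder at (15.5, 1): section is a regular 8-gon, circumradius r=9.5 (perimeter = 2·8·9.500·sin(180°/8) = 58.17 mm); Subtracting the remaining from the first: starting from that combined region, the r=9.5 cylinder at (15.5, 1) partially overlaps it — only the 4.64 mm² overlap (of its 255.27 mm²) is removed, clipping the outline — boundary = 49.01 mm; (rotated 60° about Z; rotation is an isometry so areas/perimeters/island counts are preserved). Overall, the cross-section is a single solid region. Total boundary length (outer) = 49.01 mm.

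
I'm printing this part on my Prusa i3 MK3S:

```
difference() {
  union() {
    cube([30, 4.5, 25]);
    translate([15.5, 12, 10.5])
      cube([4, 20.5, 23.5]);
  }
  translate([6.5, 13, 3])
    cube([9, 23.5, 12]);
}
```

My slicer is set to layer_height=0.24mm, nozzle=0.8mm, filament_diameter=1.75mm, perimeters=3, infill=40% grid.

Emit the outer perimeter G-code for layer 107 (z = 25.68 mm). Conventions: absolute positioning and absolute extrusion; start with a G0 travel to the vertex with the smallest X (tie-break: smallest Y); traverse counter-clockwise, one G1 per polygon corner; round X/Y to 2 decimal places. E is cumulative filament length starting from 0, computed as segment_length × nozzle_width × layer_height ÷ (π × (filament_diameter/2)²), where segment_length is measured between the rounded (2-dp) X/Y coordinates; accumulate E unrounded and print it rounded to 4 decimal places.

G0 X15.50 Y12.00 Z25.68
G1 X19.50 Y12.00 E0.3193
G1 X19.50 Y32.50 E1.9557
G1 X15.50 Y32.50 E2.2750
G1 X15.50 Y12.00 E3.9114

At z = 25.68 mm: the cube is not intersected at this z (z outside [0, 25]); the cube at (15.5, 12) is present — its section is the full 4×20.5 rectangle; Merging all regions: only the 4×20.5 cube at (15.5, 12) is present, so the union is just that shape — 1 connected region; the cube at (6.5, 13) is absent (z outside [3, 15]); Taking the first minus the rest: none of the subtracted shapes is present at this height, so that combined region is unchanged — 1 connected region. The outline is a single polygon with 4 vertices. Extrusion per mm of travel: 0.8 × 0.24 / (π × 0.875²) = 0.079824. Accumulating E over each segment gives final E = 3.9114.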